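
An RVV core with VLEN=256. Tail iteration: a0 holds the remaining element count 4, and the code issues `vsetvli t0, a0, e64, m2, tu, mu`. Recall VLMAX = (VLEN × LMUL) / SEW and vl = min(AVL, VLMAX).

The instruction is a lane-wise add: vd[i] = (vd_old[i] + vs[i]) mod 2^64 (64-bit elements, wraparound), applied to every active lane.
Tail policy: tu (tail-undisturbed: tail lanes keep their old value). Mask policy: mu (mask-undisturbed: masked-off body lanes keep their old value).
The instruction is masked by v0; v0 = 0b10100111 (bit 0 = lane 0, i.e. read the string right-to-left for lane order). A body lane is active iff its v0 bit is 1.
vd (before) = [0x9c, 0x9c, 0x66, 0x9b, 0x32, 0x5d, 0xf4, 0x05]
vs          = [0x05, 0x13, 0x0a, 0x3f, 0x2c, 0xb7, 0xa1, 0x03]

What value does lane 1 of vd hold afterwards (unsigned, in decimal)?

lanes per group: 256·2/64 = 8
vl ← min(4, 8) = 4
lane  0: add(0x9c,0x05) ⇒ 0xa1
lane  1: add(0x9c,0x13) ⇒ 0xaf
lane  2: add(0x66,0x0a) ⇒ 0x70
lane  3: mask-off/keep ⇒ 0x9b
lane  4: tail/keep ⇒ 0x32
lane  5: tail/keep ⇒ 0x5d
lane  6: tail/keep ⇒ 0xf4
lane  7: tail/keep ⇒ 0x05

vd[1] = 175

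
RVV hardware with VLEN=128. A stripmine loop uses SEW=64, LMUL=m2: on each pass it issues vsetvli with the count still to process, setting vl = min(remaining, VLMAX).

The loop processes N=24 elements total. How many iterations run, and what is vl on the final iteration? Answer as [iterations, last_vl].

[iterations, last_vl] = [6, 4]

VLMAX = VLEN×LMUL/SEW = 128×2/64 = 4
N=24: ⌈24/4⌉ = 6 iters; last vl = 24 − 5×4 = 4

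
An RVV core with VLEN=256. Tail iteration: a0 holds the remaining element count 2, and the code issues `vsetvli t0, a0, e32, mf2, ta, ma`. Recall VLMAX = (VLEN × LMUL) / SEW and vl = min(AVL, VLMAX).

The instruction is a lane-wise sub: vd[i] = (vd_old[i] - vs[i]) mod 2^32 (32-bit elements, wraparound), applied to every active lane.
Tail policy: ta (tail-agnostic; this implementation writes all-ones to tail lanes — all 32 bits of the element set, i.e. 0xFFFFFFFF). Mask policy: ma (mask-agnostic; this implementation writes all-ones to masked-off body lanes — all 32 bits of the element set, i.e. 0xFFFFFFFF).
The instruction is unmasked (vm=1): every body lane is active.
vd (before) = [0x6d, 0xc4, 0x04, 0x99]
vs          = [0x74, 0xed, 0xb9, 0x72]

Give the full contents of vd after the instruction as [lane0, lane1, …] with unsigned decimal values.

VLMAX = (256 × 1/2) / 32 = 4 lanes
AVL=2 ≤ VLMAX=4, so vl = 2
vd[0] sub(0x6d,0x74) -> 0xfffffff9
vd[1] sub(0xc4,0xed) -> 0xffffffd7
vd[2] tail/ones -> 0xffffffff
vd[3] tail/ones -> 0xffffffff

vd = [4294967289, 4294967255, 4294967295, 4294967295]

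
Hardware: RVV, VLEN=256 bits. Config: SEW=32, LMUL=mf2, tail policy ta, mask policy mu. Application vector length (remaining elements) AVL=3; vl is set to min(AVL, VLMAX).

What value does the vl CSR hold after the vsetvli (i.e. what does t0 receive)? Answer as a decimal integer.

lanes per group: 256·1/2/32 = 4
AVL=3 ≤ VLMAX=4, so vl = 3

vl = 3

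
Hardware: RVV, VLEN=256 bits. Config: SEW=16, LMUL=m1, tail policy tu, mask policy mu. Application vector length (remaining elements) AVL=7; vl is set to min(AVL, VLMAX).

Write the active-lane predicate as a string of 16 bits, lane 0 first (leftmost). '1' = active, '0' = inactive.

predicate = 1111111000000000

VLMAX = VLEN×LMUL/SEW = 256×1/16 = 16
AVL=7 ≤ VLMAX=16, so vl = 7
bits (lane 0 leftmost): 1111111000000000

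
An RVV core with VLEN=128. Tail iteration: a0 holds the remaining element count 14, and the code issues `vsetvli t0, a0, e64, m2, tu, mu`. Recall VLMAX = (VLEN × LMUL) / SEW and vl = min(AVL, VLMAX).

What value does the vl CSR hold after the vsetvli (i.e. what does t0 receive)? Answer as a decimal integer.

vl = 4

lanes per group: 128·2/64 = 4
vl = min(AVL, VLMAX) = min(14, 4) = 4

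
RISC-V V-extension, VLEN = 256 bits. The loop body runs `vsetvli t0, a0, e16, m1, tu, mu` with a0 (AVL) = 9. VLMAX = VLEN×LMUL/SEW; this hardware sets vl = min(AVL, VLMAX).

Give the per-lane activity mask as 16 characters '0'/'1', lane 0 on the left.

predicate = 1111111110000000

VLMAX = VLEN×LMUL/SEW = 256×1/16 = 16
vl = min(AVL, VLMAX) = min(9, 16) = 9
bits (lane 0 leftmost): 1111111110000000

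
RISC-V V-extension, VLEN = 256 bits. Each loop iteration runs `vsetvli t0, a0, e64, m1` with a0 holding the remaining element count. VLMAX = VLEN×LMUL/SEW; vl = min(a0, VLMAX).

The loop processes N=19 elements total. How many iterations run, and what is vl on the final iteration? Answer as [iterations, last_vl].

VLMAX = (256 × 1) / 64 = 4 lanes
19 elements at 4/iter → 5 passes, remainder 3 on the last

[iterations, last_vl] = [5, 3]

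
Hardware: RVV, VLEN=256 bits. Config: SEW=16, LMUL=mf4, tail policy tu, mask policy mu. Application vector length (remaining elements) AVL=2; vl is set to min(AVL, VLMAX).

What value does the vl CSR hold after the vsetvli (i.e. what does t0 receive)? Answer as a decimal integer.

vl = 2

lanes per group: 256·1/4/16 = 4
vl ← min(2, 4) = 2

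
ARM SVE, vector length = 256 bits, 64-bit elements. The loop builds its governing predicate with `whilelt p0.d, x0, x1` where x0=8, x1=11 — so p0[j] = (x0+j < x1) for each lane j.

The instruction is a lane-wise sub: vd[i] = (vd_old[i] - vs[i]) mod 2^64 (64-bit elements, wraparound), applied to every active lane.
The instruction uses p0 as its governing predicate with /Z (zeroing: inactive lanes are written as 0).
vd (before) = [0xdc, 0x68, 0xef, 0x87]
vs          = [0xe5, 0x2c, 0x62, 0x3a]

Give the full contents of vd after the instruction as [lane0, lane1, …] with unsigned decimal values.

lane count: 256 div 64 = 4
whilelt: lane j active iff 8+j < 11 → j < 3 → 3 active
lane  0: sub(0xdc,0xe5) ⇒ 0xfffffffffffffff7
lane  1: sub(0x68,0x2c) ⇒ 0x3c
lane  2: sub(0xef,0x62) ⇒ 0x8d
lane  3: tail/zero ⇒ 0x00

vd = [18446744073709551607, 60, 141, 0]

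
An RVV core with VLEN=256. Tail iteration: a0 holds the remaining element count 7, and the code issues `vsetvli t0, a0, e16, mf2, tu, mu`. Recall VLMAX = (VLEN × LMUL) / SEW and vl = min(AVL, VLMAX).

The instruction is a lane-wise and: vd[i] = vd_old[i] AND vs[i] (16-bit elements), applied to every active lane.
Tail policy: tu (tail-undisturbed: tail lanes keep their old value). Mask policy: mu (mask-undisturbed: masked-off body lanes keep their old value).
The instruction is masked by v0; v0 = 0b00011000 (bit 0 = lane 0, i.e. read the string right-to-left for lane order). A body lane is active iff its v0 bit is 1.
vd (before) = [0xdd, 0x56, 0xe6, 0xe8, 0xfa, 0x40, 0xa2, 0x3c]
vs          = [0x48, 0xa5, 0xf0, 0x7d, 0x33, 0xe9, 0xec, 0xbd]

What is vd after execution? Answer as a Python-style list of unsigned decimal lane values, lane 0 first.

vd = [221, 86, 230, 104, 50, 64, 162, 60]

VLMAX = VLEN×LMUL/SEW = 256×1/2/16 = 8
AVL=7 ≤ VLMAX=8, so vl = 7
vd[0] mask-off/keep -> 0xdd
vd[1] mask-off/keep -> 0x56
vd[2] mask-off/keep -> 0xe6
vd[3] and(0xe8,0x7d) -> 0x68
vd[4] and(0xfa,0x33) -> 0x32
vd[5] mask-off/keep -> 0x40
vd[6] mask-off/keep -> 0xa2
vd[7] tail/keep -> 0x3c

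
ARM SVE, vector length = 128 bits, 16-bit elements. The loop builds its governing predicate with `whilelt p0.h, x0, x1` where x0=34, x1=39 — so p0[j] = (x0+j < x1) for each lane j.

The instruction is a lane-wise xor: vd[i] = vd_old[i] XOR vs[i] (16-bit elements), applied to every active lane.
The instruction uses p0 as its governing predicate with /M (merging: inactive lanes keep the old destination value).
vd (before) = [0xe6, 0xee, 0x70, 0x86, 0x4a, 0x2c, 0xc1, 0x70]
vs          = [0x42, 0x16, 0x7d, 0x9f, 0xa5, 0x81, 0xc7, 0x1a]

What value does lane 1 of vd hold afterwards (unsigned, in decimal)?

vd[1] = 248

register lanes = 128/16 = 8
whilelt: lane j active iff 34+j < 39 → j < 5 → 5 active
lane  0: xor(0xe6,0x42) ⇒ 0xa4
lane  1: xor(0xee,0x16) ⇒ 0xf8
lane  2: xor(0x70,0x7d) ⇒ 0x0d
lane  3: xor(0x86,0x9f) ⇒ 0x19
lane  4: xor(0x4a,0xa5) ⇒ 0xef
lane  5: tail/keep ⇒ 0x2c
lane  6: tail/keep ⇒ 0xc1
lane  7: tail/keep ⇒ 0x70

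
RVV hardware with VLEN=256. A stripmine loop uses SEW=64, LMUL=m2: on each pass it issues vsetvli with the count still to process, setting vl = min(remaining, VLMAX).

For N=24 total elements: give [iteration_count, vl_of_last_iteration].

lanes per group: 256·2/64 = 8
24 elements at 8/iter → 3 passes, remainder 8 on the last

[iterations, last_vl] = [3, 8]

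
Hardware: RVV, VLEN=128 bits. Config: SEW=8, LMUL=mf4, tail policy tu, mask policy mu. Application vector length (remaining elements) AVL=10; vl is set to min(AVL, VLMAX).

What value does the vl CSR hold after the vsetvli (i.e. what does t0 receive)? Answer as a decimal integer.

vl = 4

lanes per group: 128·1/4/8 = 4
AVL=10 > VLMAX=4, so vl = 4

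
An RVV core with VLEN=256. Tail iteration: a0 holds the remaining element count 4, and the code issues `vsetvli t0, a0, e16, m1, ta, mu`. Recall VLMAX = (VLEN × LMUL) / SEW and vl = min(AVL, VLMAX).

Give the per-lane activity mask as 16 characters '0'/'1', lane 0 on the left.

VLMAX = (256 × 1) / 16 = 16 lanes
vl = min(AVL, VLMAX) = min(4, 16) = 4
bits (lane 0 leftmost): 1111000000000000

predicate = 1111000000000000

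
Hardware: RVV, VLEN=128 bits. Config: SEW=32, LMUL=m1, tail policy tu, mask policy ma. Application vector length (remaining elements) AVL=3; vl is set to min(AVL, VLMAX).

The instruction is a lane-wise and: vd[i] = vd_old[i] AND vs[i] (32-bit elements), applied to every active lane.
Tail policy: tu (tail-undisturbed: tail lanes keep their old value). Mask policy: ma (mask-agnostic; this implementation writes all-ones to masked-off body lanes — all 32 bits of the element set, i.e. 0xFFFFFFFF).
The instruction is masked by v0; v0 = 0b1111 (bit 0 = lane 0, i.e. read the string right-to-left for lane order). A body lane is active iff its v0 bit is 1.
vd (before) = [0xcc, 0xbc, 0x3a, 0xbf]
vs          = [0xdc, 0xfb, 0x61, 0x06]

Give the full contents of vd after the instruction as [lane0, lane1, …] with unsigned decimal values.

VLMAX = (128 × 1) / 32 = 4 lanes
vl = min(AVL, VLMAX) = min(3, 4) = 3
vd[0] and(0xcc,0xdc) -> 0xcc
vd[1] and(0xbc,0xfb) -> 0xb8
vd[2] and(0x3a,0x61) -> 0x20
vd[3] tail/keep -> 0xbf

vd = [204, 184, 32, 191]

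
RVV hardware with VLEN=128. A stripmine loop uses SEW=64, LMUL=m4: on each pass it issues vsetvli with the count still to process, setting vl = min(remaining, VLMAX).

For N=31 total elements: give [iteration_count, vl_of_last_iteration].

lanes per group: 128·4/64 = 8
N=31: ⌈31/8⌉ = 4 iters; last vl = 31 − 3×8 = 7

[iterations, last_vl] = [4, 7]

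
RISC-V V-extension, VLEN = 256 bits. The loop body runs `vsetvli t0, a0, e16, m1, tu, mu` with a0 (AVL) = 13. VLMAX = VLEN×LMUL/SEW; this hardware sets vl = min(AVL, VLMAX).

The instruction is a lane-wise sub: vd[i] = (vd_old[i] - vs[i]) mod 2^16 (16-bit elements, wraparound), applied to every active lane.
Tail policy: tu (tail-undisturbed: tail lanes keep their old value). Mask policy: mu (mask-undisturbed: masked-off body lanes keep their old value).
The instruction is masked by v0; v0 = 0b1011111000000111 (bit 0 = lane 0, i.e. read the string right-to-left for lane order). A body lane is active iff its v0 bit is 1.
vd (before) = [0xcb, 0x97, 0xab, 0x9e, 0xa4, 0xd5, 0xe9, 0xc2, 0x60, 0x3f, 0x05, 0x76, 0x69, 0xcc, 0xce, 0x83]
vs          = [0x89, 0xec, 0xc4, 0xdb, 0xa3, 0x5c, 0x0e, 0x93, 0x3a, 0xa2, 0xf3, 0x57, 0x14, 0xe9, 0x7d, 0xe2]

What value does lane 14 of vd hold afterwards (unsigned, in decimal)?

VLMAX = (256 × 1) / 16 = 16 lanes
vl = min(AVL, VLMAX) = min(13, 16) = 13
  i=0: sub(0xcb,0x89) → 66
  i=1: sub(0x97,0xec) → 65451
  i=2: sub(0xab,0xc4) → 65511
  i=3: mask-off/keep → 158
  i=4: mask-off/keep → 164
  i=5: mask-off/keep → 213
  i=6: mask-off/keep → 233
  i=7: mask-off/keep → 194
  i=8: mask-off/keep → 96
  i=9: sub(0x3f,0xa2) → 65437
  i=10: sub(0x05,0xf3) → 65298
  i=11: sub(0x76,0x57) → 31
  i=12: sub(0x69,0x14) → 85
  i=13: tail/keep → 204
  i=14: tail/keep → 206
  i=15: tail/keep → 131

vd[14] = 206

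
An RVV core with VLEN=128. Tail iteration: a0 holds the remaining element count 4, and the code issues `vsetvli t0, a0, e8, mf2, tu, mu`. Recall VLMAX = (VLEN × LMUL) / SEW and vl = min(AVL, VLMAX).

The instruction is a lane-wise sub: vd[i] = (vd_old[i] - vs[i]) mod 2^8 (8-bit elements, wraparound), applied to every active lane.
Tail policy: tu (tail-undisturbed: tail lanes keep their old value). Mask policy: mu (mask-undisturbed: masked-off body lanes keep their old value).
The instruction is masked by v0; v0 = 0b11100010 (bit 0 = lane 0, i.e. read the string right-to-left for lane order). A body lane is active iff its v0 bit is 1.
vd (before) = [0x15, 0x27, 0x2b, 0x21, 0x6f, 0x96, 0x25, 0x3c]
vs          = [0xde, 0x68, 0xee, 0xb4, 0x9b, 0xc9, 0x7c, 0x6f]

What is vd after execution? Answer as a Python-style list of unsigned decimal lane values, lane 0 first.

vd = [21, 191, 43, 33, 111, 150, 37, 60]

VLMAX = (128 × 1/2) / 8 = 8 lanes
AVL=4 ≤ VLMAX=8, so vl = 4
[0] mask-off/keep = 0x15
[1] sub(0x27,0x68) = 0xbf
[2] mask-off/keep = 0x2b
[3] mask-off/keep = 0x21
[4] tail/keep = 0x6f
[5] tail/keep = 0x96
[6] tail/keep = 0x25
[7] tail/keep = 0x3c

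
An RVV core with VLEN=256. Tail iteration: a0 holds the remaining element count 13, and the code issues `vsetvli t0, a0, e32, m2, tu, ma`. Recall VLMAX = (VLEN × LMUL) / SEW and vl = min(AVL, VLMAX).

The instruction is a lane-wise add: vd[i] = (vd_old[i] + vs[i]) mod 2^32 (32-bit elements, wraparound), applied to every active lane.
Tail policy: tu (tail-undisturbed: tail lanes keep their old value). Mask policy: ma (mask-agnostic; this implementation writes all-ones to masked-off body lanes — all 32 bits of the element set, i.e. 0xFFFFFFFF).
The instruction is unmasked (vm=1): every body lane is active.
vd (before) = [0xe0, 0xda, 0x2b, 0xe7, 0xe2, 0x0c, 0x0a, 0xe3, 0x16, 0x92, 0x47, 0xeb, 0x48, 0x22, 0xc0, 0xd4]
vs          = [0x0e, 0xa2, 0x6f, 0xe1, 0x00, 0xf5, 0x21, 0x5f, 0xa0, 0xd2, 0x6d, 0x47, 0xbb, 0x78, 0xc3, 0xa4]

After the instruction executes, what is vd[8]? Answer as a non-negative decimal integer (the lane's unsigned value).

lanes per group: 256·2/32 = 16
vl = min(AVL, VLMAX) = min(13, 16) = 13
  i=0: add(0xe0,0x0e) → 238
  i=1: add(0xda,0xa2) → 380
  i=2: add(0x2b,0x6f) → 154
  i=3: add(0xe7,0xe1) → 456
  i=4: add(0xe2,0x00) → 226
  i=5: add(0x0c,0xf5) → 257
  i=6: add(0x0a,0x21) → 43
  i=7: add(0xe3,0x5f) → 322
  i=8: add(0x16,0xa0) → 182
  i=9: add(0x92,0xd2) → 356
  i=10: add(0x47,0x6d) → 180
  i=11: add(0xeb,0x47) → 306
  i=12: add(0x48,0xbb) → 259
  i=13: tail/keep → 34
  i=14: tail/keep → 192
  i=15: tail/keep → 212

vd[8] = 182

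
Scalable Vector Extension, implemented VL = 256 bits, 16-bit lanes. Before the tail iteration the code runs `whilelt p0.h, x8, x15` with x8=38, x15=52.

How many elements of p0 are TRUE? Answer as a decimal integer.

vl = 14

256-bit reg / 16-bit elem → 16 lanes
whilelt: lane j active iff 38+j < 52 → j < 14 → 14 active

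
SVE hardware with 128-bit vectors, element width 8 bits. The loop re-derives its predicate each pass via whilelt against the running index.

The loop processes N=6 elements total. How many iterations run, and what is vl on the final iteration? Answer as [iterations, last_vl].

[iterations, last_vl] = [1, 6]

lane count: 128 div 8 = 16
iterations = ceil(6/16) = 1; final-pass vl = 6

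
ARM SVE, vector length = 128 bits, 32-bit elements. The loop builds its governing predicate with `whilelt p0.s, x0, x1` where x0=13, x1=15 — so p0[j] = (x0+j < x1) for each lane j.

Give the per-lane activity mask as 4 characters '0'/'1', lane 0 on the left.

predicate = 1100

lane count: 128 div 32 = 4
whilelt: lane j active iff 13+j < 15 → j < 2 → 2 active
bits (lane 0 leftmost): 1100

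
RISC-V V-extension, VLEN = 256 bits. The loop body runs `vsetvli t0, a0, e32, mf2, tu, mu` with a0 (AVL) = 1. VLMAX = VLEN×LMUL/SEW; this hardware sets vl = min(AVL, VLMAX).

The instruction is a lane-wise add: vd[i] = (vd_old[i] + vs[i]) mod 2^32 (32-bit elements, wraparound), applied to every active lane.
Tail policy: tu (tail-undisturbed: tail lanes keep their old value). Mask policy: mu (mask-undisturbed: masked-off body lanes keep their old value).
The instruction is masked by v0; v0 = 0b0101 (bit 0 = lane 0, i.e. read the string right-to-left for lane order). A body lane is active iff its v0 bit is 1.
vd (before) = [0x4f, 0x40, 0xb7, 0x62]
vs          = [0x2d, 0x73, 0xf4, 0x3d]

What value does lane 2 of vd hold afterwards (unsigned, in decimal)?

VLMAX = VLEN×LMUL/SEW = 256×1/2/32 = 4
vl ← min(1, 4) = 1
  i=0: add(0x4f,0x2d) → 124
  i=1: tail/keep → 64
  i=2: tail/keep → 183
  i=3: tail/keep → 98

vd[2] = 183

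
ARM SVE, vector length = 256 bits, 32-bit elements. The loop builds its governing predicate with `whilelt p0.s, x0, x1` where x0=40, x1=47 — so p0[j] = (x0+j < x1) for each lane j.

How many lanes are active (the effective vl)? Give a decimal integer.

vl = 7

register lanes = 256/32 = 8
p0[j] = (40+j < 47); true for j=0..6 → 7 lanes set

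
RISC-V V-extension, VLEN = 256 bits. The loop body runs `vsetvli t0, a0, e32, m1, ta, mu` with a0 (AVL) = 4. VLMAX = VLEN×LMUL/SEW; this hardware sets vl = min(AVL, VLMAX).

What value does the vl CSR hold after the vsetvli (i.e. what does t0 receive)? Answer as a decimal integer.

vl = 4

VLMAX = (256 × 1) / 32 = 8 lanes
vl ← min(4, 8) = 4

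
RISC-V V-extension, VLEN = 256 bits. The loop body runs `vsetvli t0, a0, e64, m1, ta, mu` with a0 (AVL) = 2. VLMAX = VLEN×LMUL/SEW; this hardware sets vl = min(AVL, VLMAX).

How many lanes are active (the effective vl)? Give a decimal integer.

vl = 2

VLMAX = VLEN×LMUL/SEW = 256×1/64 = 4
vl ← min(2, 4) = 2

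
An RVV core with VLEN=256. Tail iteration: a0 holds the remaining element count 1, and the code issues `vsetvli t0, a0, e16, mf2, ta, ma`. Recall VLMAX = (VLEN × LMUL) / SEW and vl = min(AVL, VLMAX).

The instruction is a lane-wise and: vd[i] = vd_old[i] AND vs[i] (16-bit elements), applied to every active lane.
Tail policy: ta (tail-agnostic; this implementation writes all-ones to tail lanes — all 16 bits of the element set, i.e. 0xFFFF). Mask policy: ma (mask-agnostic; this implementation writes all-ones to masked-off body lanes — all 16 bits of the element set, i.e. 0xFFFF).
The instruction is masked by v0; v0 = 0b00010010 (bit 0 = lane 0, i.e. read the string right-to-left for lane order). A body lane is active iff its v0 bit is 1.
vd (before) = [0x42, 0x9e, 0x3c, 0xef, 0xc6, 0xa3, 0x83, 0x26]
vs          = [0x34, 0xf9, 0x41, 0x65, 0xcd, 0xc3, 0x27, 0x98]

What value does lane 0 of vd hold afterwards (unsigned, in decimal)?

VLMAX = (256 × 1/2) / 16 = 8 lanes
vl = min(AVL, VLMAX) = min(1, 8) = 1
[0] mask-off/ones = 0xffff
[1] tail/ones = 0xffff
[2] tail/ones = 0xffff
[3] tail/ones = 0xffff
[4] tail/ones = 0xffff
[5] tail/ones = 0xffff
[6] tail/ones = 0xffff
[7] tail/ones = 0xffff

vd[0] = 65535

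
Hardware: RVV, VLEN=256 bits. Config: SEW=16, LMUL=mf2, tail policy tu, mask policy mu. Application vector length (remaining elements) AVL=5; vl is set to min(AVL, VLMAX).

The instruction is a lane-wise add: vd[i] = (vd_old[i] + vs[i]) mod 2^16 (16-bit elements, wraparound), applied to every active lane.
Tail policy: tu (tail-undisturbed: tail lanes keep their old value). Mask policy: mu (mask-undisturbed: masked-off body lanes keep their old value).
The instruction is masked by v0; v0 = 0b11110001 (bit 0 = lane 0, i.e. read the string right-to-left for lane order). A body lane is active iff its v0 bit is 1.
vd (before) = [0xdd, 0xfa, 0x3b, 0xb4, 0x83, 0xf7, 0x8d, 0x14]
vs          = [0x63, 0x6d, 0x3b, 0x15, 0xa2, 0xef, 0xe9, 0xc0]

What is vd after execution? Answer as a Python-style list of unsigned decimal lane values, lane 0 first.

vd = [320, 250, 59, 180, 293, 247, 141, 20]

VLMAX = (256 × 1/2) / 16 = 8 lanes
AVL=5 ≤ VLMAX=8, so vl = 5
vd[0] add(0xdd,0x63) -> 0x140
vd[1] mask-off/keep -> 0xfa
vd[2] mask-off/keep -> 0x3b
vd[3] mask-off/keep -> 0xb4
vd[4] add(0x83,0xa2) -> 0x125
vd[5] tail/keep -> 0xf7
vd[6] tail/keep -> 0x8d
vd[7] tail/keep -> 0x14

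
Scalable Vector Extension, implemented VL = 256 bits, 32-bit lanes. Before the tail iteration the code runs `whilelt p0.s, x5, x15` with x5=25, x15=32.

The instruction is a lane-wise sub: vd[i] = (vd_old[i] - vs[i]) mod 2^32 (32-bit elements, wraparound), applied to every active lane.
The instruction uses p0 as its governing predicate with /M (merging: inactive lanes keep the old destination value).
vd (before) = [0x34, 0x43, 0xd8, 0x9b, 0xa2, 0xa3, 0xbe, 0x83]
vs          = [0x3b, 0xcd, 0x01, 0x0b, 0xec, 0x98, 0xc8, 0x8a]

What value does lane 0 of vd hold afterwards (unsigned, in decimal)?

vd[0] = 4294967289

256-bit reg / 32-bit elem → 8 lanes
active while 25+j < 32, i.e. j ∈ [0,7) capped at 8 ⇒ 7
[0] sub(0x34,0x3b) = 0xfffffff9
[1] sub(0x43,0xcd) = 0xffffff76
[2] sub(0xd8,0x01) = 0xd7
[3] sub(0x9b,0x0b) = 0x90
[4] sub(0xa2,0xec) = 0xffffffb6
[5] sub(0xa3,0x98) = 0x0b
[6] sub(0xbe,0xc8) = 0xfffffff6
[7] tail/keep = 0x83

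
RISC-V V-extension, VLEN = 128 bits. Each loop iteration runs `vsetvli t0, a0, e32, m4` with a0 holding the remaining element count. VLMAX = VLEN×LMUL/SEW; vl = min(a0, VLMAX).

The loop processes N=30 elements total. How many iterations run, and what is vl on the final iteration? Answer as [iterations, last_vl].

[iterations, last_vl] = [2, 14]

lanes per group: 128·4/32 = 16
iterations = ceil(30/16) = 2; final-pass vl = 14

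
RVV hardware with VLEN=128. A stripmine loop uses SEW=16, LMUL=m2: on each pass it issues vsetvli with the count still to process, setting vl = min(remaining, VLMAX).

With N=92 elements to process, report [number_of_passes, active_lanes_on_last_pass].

[iterations, last_vl] = [6, 12]

VLMAX = (128 × 2) / 16 = 16 lanes
92 elements at 16/iter → 6 passes, remainder 12 on the last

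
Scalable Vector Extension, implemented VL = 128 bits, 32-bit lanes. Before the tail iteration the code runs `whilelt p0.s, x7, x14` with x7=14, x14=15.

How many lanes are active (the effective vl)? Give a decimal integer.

vl = 1

register lanes = 128/32 = 4
p0[j] = (14+j < 15); true for j=0..0 → 1 lanes set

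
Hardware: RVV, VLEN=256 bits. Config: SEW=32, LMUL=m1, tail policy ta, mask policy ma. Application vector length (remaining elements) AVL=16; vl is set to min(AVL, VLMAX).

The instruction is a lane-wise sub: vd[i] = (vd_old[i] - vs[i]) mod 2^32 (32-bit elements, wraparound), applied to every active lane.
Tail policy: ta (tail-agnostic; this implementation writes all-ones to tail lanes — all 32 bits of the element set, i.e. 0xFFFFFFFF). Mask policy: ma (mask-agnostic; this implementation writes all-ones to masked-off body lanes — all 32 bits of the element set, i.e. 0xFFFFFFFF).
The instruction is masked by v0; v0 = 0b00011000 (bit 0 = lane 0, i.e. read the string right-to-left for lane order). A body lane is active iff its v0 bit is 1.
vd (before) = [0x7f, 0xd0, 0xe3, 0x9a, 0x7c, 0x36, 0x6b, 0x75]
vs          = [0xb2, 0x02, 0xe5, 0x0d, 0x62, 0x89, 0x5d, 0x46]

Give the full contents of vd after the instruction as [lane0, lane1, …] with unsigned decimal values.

vd = [4294967295, 4294967295, 4294967295, 141, 26, 4294967295, 4294967295, 4294967295]

lanes per group: 256·1/32 = 8
vl ← min(16, 8) = 8
  i=0: mask-off/ones → 4294967295
  i=1: mask-off/ones → 4294967295
  i=2: mask-off/ones → 4294967295
  i=3: sub(0x9a,0x0d) → 141
  i=4: sub(0x7c,0x62) → 26
  i=5: mask-off/ones → 4294967295
  i=6: mask-off/ones → 4294967295
  i=7: mask-off/ones → 4294967295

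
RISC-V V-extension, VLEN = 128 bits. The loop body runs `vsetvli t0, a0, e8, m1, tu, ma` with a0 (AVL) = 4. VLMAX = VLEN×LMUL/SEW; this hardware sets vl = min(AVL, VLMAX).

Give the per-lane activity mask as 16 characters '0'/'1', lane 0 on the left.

predicate = 1111000000000000

lanes per group: 128·1/8 = 16
AVL=4 ≤ VLMAX=16, so vl = 4
bits (lane 0 leftmost): 1111000000000000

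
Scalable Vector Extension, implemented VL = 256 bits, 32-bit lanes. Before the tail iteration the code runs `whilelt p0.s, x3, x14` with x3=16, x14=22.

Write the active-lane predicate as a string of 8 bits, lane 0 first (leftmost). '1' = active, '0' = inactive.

predicate = 11111100

lane count: 256 div 32 = 8
p0[j] = (16+j < 22); true for j=0..5 → 6 lanes set
bits (lane 0 leftmost): 11111100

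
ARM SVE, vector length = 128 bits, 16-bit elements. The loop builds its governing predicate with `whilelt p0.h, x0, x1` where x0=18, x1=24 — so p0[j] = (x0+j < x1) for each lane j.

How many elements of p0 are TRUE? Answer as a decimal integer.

vl = 6

register lanes = 128/16 = 8
p0[j] = (18+j < 24); true for j=0..5 → 6 lanes set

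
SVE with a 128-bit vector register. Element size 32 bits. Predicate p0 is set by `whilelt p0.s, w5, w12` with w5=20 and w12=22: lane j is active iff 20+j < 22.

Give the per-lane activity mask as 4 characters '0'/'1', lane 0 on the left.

register lanes = 128/32 = 4
whilelt: lane j active iff 20+j < 22 → j < 2 → 2 active
bits (lane 0 leftmost): 1100

predicate = 1100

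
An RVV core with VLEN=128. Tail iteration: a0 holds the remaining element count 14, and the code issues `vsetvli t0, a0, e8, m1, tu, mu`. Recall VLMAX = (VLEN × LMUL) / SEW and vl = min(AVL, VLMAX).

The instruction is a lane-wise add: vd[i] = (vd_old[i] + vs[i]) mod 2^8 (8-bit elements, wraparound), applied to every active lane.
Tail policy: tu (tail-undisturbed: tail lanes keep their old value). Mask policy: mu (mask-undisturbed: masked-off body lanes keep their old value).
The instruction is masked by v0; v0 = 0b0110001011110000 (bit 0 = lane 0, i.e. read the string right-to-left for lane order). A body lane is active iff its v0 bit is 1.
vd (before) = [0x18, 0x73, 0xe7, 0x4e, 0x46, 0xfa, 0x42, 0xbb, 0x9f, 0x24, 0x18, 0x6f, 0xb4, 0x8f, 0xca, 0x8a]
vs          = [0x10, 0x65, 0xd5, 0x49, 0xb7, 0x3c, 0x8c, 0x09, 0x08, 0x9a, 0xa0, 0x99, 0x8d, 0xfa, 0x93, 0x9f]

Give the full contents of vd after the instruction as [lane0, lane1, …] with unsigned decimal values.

vd = [24, 115, 231, 78, 253, 54, 206, 196, 159, 190, 24, 111, 180, 137, 202, 138]

VLMAX = VLEN×LMUL/SEW = 128×1/8 = 16
vl ← min(14, 16) = 14
lane  0: mask-off/keep ⇒ 0x18
lane  1: mask-off/keep ⇒ 0x73
lane  2: mask-off/keep ⇒ 0xe7
lane  3: mask-off/keep ⇒ 0x4e
lane  4: add(0x46,0xb7) ⇒ 0xfd
lane  5: add(0xfa,0x3c) ⇒ 0x36
lane  6: add(0x42,0x8c) ⇒ 0xce
lane  7: add(0xbb,0x09) ⇒ 0xc4
lane  8: mask-off/keep ⇒ 0x9f
lane  9: add(0x24,0x9a) ⇒ 0xbe
lane 10: mask-off/keep ⇒ 0x18
lane 11: mask-off/keep ⇒ 0x6f
lane 12: mask-off/keep ⇒ 0xb4
lane 13: add(0x8f,0xfa) ⇒ 0x89
lane 14: tail/keep ⇒ 0xca
lane 15: tail/keep ⇒ 0x8a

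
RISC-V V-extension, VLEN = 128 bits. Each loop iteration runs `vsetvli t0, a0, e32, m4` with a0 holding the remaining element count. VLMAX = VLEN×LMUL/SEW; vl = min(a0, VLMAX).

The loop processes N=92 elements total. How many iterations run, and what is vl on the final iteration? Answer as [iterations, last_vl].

VLMAX = VLEN×LMUL/SEW = 128×4/32 = 16
N=92: ⌈92/16⌉ = 6 iters; last vl = 92 − 5×16 = 12

[iterations, last_vl] = [6, 12]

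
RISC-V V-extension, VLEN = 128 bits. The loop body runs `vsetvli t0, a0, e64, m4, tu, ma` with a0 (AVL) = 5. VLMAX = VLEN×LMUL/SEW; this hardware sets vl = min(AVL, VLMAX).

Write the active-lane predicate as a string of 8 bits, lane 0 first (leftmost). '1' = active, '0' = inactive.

lanes per group: 128·4/64 = 8
vl = min(AVL, VLMAX) = min(5, 8) = 5
bits (lane 0 leftmost): 11111000

predicate = 11111000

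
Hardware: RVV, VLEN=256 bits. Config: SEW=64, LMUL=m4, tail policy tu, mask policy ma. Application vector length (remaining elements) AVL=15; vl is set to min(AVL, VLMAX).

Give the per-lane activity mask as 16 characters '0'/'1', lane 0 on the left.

predicate = 1111111111111110

VLMAX = VLEN×LMUL/SEW = 256×4/64 = 16
vl = min(AVL, VLMAX) = min(15, 16) = 15
bits (lane 0 leftmost): 1111111111111110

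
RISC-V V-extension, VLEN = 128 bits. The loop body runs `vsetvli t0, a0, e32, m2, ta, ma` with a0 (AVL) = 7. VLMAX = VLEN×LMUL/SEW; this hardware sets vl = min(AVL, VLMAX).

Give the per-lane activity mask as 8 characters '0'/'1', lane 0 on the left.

lanes per group: 128·2/32 = 8
AVL=7 ≤ VLMAX=8, so vl = 7
bits (lane 0 leftmost): 11111110

predicate = 11111110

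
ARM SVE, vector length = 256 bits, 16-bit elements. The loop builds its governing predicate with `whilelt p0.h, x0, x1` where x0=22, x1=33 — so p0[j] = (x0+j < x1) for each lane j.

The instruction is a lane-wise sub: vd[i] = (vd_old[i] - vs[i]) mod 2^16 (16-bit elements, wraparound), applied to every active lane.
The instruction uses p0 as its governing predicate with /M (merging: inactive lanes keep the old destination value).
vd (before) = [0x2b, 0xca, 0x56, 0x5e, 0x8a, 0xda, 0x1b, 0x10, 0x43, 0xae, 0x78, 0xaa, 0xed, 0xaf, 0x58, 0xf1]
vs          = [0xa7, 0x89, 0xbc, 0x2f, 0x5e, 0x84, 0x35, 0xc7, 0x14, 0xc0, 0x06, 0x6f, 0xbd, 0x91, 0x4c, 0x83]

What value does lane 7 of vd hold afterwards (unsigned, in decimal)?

vd[7] = 65353

256-bit reg / 16-bit elem → 16 lanes
active while 22+j < 33, i.e. j ∈ [0,11) capped at 16 ⇒ 11
[0] sub(0x2b,0xa7) = 0xff84
[1] sub(0xca,0x89) = 0x41
[2] sub(0x56,0xbc) = 0xff9a
[3] sub(0x5e,0x2f) = 0x2f
[4] sub(0x8a,0x5e) = 0x2c
[5] sub(0xda,0x84) = 0x56
[6] sub(0x1b,0x35) = 0xffe6
[7] sub(0x10,0xc7) = 0xff49
[8] sub(0x43,0x14) = 0x2f
[9] sub(0xae,0xc0) = 0xffee
[10] sub(0x78,0x06) = 0x72
[11] tail/keep = 0xaa
[12] tail/keep = 0xed
[13] tail/keep = 0xaf
[14] tail/keep = 0x58
[15] tail/keep = 0xf1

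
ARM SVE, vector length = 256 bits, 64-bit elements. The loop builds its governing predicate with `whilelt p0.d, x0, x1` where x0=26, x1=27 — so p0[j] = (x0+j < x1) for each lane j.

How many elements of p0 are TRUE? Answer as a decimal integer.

register lanes = 256/64 = 4
p0[j] = (26+j < 27); true for j=0..0 → 1 lanes set

vl = 1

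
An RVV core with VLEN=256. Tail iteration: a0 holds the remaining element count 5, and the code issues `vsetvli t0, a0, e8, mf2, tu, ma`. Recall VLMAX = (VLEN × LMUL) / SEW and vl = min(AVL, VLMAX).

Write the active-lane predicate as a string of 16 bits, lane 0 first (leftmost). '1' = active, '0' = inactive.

predicate = 1111100000000000

VLMAX = (256 × 1/2) / 8 = 16 lanes
AVL=5 ≤ VLMAX=16, so vl = 5
bits (lane 0 leftmost): 1111100000000000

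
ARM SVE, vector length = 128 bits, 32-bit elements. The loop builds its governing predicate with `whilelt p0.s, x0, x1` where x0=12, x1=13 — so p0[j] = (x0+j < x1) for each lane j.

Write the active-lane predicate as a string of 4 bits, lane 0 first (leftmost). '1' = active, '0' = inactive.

128-bit reg / 32-bit elem → 4 lanes
p0[j] = (12+j < 13); true for j=0..0 → 1 lanes set
bits (lane 0 leftmost): 1000

predicate = 1000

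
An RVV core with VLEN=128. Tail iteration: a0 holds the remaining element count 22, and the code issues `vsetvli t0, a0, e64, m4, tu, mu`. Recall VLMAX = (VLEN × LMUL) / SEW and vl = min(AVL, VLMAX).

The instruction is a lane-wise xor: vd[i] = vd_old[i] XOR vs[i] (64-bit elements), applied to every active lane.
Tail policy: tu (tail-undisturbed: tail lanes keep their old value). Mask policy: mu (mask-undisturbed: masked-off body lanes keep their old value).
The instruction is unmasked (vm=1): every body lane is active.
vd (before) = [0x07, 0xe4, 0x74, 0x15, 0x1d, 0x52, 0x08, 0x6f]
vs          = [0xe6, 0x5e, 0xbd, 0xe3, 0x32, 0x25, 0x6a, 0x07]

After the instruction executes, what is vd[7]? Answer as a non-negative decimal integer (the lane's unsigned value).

vd[7] = 104

lanes per group: 128·4/64 = 8
AVL=22 > VLMAX=8, so vl = 8
lane  0: xor(0x07,0xe6) ⇒ 0xe1
lane  1: xor(0xe4,0x5e) ⇒ 0xba
lane  2: xor(0x74,0xbd) ⇒ 0xc9
lane  3: xor(0x15,0xe3) ⇒ 0xf6
lane  4: xor(0x1d,0x32) ⇒ 0x2f
lane  5: xor(0x52,0x25) ⇒ 0x77
lane  6: xor(0x08,0x6a) ⇒ 0x62
lane  7: xor(0x6f,0x07) ⇒ 0x68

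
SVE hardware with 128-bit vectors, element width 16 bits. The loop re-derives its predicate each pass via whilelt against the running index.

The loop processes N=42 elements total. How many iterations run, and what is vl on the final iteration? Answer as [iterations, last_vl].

[iterations, last_vl] = [6, 2]

128-bit reg / 16-bit elem → 8 lanes
N=42: ⌈42/8⌉ = 6 iters; last vl = 42 − 5×8 = 2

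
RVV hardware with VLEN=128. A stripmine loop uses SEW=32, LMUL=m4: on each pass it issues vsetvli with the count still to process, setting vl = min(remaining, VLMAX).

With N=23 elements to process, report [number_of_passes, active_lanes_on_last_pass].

VLMAX = VLEN×LMUL/SEW = 128×4/32 = 16
23 elements at 16/iter → 2 passes, remainder 7 on the last

[iterations, last_vl] = [2, 7]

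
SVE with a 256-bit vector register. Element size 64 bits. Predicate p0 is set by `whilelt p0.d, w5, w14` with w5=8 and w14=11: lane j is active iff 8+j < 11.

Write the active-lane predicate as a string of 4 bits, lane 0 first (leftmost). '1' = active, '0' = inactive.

predicate = 1110

lane count: 256 div 64 = 4
p0[j] = (8+j < 11); true for j=0..2 → 3 lanes set
bits (lane 0 leftmost): 1110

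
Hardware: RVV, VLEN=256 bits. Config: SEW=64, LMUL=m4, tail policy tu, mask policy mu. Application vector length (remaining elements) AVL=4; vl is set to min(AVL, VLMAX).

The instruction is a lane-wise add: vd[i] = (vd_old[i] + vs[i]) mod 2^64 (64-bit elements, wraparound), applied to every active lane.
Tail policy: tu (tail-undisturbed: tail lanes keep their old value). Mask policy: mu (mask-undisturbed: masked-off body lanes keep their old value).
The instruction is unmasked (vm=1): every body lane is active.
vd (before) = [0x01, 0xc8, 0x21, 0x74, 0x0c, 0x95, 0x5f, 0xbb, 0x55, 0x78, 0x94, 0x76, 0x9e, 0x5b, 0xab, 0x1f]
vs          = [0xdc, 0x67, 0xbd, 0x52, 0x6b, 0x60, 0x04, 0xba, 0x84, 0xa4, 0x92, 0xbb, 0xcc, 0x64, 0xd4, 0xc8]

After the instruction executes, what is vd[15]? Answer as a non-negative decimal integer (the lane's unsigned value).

VLMAX = (256 × 4) / 64 = 16 lanes
vl = min(AVL, VLMAX) = min(4, 16) = 4
  i=0: add(0x01,0xdc) → 221
  i=1: add(0xc8,0x67) → 303
  i=2: add(0x21,0xbd) → 222
  i=3: add(0x74,0x52) → 198
  i=4: tail/keep → 12
  i=5: tail/keep → 149
  i=6: tail/keep → 95
  i=7: tail/keep → 187
  i=8: tail/keep → 85
  i=9: tail/keep → 120
  i=10: tail/keep → 148
  i=11: tail/keep → 118
  i=12: tail/keep → 158
  i=13: tail/keep → 91
  i=14: tail/keep → 171
  i=15: tail/keep → 31

vd[15] = 31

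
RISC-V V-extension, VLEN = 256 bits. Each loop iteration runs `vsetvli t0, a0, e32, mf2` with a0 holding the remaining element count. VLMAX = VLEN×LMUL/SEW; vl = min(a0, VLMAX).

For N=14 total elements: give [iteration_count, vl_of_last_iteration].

VLMAX = VLEN×LMUL/SEW = 256×1/2/32 = 4
N=14: ⌈14/4⌉ = 4 iters; last vl = 14 − 3×4 = 2

[iterations, last_vl] = [4, 2]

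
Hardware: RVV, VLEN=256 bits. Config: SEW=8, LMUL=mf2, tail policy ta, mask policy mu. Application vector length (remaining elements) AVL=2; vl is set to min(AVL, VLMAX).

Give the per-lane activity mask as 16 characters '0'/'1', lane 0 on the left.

VLMAX = (256 × 1/2) / 8 = 16 lanes
vl ← min(2, 16) = 2
bits (lane 0 leftmost): 1100000000000000

predicate = 1100000000000000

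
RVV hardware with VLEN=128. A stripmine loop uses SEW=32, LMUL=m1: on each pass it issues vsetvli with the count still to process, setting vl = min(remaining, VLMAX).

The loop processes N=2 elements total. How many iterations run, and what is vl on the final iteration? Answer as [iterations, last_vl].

[iterations, last_vl] = [1, 2]

VLMAX = (128 × 1) / 32 = 4 lanes
iterations = ceil(2/4) = 1; final-pass vl = 2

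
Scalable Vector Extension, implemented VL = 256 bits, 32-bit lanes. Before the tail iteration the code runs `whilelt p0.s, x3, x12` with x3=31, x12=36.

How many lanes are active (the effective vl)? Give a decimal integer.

vl = 5

256-bit reg / 32-bit elem → 8 lanes
whilelt: lane j active iff 31+j < 36 → j < 5 → 5 active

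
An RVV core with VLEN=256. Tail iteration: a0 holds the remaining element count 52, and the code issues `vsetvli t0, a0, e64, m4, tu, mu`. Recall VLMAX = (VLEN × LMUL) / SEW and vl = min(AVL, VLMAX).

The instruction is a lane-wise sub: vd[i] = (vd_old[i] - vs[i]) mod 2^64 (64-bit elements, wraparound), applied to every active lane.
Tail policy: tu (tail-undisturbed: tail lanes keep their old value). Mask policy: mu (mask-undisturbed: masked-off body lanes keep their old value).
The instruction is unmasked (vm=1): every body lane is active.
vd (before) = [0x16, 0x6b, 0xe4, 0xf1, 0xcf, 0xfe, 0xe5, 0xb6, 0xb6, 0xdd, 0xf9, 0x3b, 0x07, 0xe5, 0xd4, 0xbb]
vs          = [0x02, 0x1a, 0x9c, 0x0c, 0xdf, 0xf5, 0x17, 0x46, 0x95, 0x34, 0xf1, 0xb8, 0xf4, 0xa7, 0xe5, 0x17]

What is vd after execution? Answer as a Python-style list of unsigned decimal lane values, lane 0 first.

vd = [20, 81, 72, 229, 18446744073709551600, 9, 206, 112, 33, 169, 8, 18446744073709551491, 18446744073709551379, 62, 18446744073709551599, 164]

VLMAX = (256 × 4) / 64 = 16 lanes
vl = min(AVL, VLMAX) = min(52, 16) = 16
  i=0: sub(0x16,0x02) → 20
  i=1: sub(0x6b,0x1a) → 81
  i=2: sub(0xe4,0x9c) → 72
  i=3: sub(0xf1,0x0c) → 229
  i=4: sub(0xcf,0xdf) → 18446744073709551600
  i=5: sub(0xfe,0xf5) → 9
  i=6: sub(0xe5,0x17) → 206
  i=7: sub(0xb6,0x46) → 112
  i=8: sub(0xb6,0x95) → 33
  i=9: sub(0xdd,0x34) → 169
  i=10: sub(0xf9,0xf1) → 8
  i=11: sub(0x3b,0xb8) → 18446744073709551491
  i=12: sub(0x07,0xf4) → 18446744073709551379
  i=13: sub(0xe5,0xa7) → 62
  i=14: sub(0xd4,0xe5) → 18446744073709551599
  i=15: sub(0xbb,0x17) → 164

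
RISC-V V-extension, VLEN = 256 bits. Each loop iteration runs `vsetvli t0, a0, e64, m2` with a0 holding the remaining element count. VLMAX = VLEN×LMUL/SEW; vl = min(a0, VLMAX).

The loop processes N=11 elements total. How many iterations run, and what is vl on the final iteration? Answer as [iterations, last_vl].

lanes per group: 256·2/64 = 8
iterations = ceil(11/8) = 2; final-pass vl = 3

[iterations, last_vl] = [2, 3]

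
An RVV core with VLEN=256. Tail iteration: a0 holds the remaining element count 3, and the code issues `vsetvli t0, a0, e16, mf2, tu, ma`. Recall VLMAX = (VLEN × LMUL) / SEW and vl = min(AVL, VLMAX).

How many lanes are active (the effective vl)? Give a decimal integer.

VLMAX = VLEN×LMUL/SEW = 256×1/2/16 = 8
AVL=3 ≤ VLMAX=8, so vl = 3

vl = 3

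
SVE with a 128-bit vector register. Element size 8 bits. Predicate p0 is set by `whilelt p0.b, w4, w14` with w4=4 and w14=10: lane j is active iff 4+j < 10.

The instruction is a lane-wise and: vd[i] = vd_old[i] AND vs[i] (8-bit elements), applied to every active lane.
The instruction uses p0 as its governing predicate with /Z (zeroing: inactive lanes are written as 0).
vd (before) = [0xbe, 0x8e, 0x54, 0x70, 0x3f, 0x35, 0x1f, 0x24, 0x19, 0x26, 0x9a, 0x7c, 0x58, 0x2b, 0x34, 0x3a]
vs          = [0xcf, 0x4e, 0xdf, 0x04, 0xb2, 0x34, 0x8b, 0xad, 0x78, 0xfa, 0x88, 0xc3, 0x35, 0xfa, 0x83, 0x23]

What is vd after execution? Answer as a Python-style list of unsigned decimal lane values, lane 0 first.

vd = [142, 14, 84, 0, 50, 52, 0, 0, 0, 0, 0, 0, 0, 0, 0, 0]

register lanes = 128/8 = 16
active while 4+j < 10, i.e. j ∈ [0,6) capped at 16 ⇒ 6
vd[0] and(0xbe,0xcf) -> 0x8e
vd[1] and(0x8e,0x4e) -> 0x0e
vd[2] and(0x54,0xdf) -> 0x54
vd[3] and(0x70,0x04) -> 0x00
vd[4] and(0x3f,0xb2) -> 0x32
vd[5] and(0x35,0x34) -> 0x34
vd[6] tail/zero -> 0x00
vd[7] tail/zero -> 0x00
vd[8] tail/zero -> 0x00
vd[9] tail/zero -> 0x00
vd[10] tail/zero -> 0x00
vd[11] tail/zero -> 0x00
vd[12] tail/zero -> 0x00
vd[13] tail/zero -> 0x00
vd[14] tail/zero -> 0x00
vd[15] tail/zero -> 0x00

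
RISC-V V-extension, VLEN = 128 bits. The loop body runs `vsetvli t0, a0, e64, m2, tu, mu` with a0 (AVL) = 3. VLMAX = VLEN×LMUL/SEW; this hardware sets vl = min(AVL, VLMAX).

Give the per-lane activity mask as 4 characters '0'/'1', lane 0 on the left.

lanes per group: 128·2/64 = 4
vl ← min(3, 4) = 3
bits (lane 0 leftmost): 1110

predicate = 1110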